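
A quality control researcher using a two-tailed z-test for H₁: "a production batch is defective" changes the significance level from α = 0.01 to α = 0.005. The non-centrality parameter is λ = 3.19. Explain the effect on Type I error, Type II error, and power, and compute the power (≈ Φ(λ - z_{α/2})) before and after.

Decreasing α from 0.01 to 0.005:
• Type I error rate decreases (α is the Type I rate by definition).
• Critical value moves from z_{α/2} = 2.576 to 2.807, so power = Φ(λ - z_{α/2}) goes from Φ(3.19 - 2.576) = 0.73 to Φ(3.19 - 2.807) = 0.649.
• Type II error rate β = 1 - power therefore increases (0.27 → 0.351).
Appropriate when false positives are costly — here, scrapping a good batch — wasted material and cost for no reason.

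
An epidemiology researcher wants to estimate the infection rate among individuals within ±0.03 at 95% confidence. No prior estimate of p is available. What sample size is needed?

Conservative approach: use p = 0.5 (maximizes p(1-p) = 0.25). n = z²(0.25)/E² = 1.96²×0.25/0.03² = 1067.1 → n = 1068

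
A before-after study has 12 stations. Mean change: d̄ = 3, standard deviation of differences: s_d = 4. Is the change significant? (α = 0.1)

t = d̄/(s_d/√n) = 3/(4/√12) = 2.598. df = 11, critical t = ±1.796. Reject H₀.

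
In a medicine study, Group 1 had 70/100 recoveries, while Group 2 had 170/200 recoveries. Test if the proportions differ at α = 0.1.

p̂₁ = 0.7, p̂₂ = 0.85, pooled p̂ = 0.8. z = -3.062. Critical: ±1.645. Reject H₀.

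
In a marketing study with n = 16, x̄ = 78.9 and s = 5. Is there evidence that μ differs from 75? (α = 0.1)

t = (x̄ - μ₀)/(s/√n) = (78.9 - 75)/(5/√16) = 3.12. df = 15, critical t = ±1.753. Reject H₀.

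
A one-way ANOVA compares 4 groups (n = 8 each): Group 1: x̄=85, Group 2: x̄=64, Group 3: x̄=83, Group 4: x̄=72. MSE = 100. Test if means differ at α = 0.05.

Grand mean = 76.0. SS_between = 2320.0, MS_between = 773.33. F = 7.733, F_crit ≈ 2.947. Reject H₀.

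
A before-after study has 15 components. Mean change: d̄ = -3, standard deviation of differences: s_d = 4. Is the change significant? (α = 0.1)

t = d̄/(s_d/√n) = -3/(4/√15) = -2.905. df = 14, critical t = ±1.761. Reject H₀.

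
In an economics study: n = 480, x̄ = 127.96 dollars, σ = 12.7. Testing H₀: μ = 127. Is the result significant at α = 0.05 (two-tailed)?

z = (127.96 - 127)/(12.7/√480) = 1.656. Since |z| ≤ 1.96, not significant at α = 0.05.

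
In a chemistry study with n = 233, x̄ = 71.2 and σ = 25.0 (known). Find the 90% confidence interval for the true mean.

CI = x̄ ± z*(σ/√n) = 71.2 ± 1.645(25.0/√233) = 71.2 ± 2.69 = (68.51, 73.89)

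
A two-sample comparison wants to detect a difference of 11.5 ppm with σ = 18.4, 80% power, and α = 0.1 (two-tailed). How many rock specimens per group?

n per group = 2(z_α/2 + z_β)²σ²/d² = 2×(1.645 + 0.84)²×18.4²/11.5² = 31.6 → n = 32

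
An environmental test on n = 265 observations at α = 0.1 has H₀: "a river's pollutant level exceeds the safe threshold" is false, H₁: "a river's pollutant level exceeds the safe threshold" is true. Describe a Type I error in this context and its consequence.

Type I error: rejecting H₀ when it is true — concluding that a river's pollutant level exceeds the safe threshold when in fact it is not. Consequence: shutting down a compliant factory unnecessarily.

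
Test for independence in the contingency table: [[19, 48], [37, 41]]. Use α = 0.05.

χ² = 5.534. df = 1, critical = 3.841. Reject H₀. Variables are dependent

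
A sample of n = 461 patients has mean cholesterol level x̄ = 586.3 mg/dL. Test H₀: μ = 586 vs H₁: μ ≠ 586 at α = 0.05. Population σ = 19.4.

z = (x̄ - μ₀)/(σ/√n) = (586.3 - 586)/(19.4/√461) = 0.332. Critical value: ±1.96. Since |0.332| ≤ 1.96, Fail to reject H₀.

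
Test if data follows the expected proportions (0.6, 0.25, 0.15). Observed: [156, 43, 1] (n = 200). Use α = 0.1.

Expected: [120.0, 50.0, 30.0]. χ² = 39.813. df = 2, critical = 4.605. Reject H₀.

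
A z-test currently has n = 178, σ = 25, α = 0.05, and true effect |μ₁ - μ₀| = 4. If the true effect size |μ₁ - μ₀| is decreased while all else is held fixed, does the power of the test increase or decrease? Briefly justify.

Power decreases: a smaller true effect decreases the non-centrality λ = |μ₁ - μ₀|/(σ/√n).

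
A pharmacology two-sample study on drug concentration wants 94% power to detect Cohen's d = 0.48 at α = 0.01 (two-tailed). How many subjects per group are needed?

z_{α/2} = 2.576, z_β = Φ⁻¹(0.94) = 1.555. For small effect (d = 0.48): n per group = 2(z_{α/2} + z_β)²/d² = 2(2.576 + 1.555)²/0.48² = 148.1 → 149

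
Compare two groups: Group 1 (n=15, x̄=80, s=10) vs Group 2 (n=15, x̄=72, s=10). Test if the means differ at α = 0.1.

Pooled sp = 10.0. t = 2.191, df = 28. Critical t = ±1.701. Reject H₀.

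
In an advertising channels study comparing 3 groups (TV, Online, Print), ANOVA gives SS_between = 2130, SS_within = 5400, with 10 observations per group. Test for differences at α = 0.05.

df_between = 2, df_within = 27. F = MS_between/MS_within = 1065.0/200.0 = 5.325. F_crit ≈ 3.354. Reject H₀. At least one mean differs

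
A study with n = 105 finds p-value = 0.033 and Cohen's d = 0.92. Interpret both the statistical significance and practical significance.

Statistically significant (p = 0.033 < 0.05). Cohen's d = 0.92 indicates a large effect size. Both statistical and practical significance should be considered.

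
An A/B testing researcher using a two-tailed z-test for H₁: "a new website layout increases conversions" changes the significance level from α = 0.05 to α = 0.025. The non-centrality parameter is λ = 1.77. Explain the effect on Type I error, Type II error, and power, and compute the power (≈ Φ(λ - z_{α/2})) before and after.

Decreasing α from 0.05 to 0.025:
• Type I error rate decreases (α is the Type I rate by definition).
• Critical value moves from z_{α/2} = 1.96 to 2.241, so power = Φ(λ - z_{α/2}) goes from Φ(1.77 - 1.96) = 0.425 to Φ(1.77 - 2.241) = 0.319.
• Type II error rate β = 1 - power therefore increases (0.575 → 0.681).
Appropriate when false positives are costly — here, rolling out a layout that doesn't actually help — wasted engineering effort.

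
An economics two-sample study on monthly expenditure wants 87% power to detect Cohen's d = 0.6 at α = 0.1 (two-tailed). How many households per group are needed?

z_{α/2} = 1.645, z_β = Φ⁻¹(0.87) = 1.126. For medium effect (d = 0.6): n per group = 2(z_{α/2} + z_β)²/d² = 2(1.645 + 1.126)²/0.6² = 42.7 → 43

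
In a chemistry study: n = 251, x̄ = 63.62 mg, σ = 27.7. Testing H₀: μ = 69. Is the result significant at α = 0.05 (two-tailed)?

z = (63.62 - 69)/(27.7/√251) = -3.077. Since |z| > 1.96, significant at α = 0.05.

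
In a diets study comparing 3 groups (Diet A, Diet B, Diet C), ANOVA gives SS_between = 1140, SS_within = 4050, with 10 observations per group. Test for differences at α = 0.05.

df_between = 2, df_within = 27. F = MS_between/MS_within = 570.0/150.0 = 3.8. F_crit ≈ 3.354. Reject H₀. At least one mean differs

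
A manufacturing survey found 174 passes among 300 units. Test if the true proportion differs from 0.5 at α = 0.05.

p̂ = 0.58, p₀ = 0.5. z = (p̂ - p₀)/√(p₀(1-p₀)/n) = 2.771. Critical: ±1.96. Reject H₀.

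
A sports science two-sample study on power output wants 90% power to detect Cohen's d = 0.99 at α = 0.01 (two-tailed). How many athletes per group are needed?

z_{α/2} = 2.576, z_β = Φ⁻¹(0.9) = 1.282. For large effect (d = 0.99): n per group = 2(z_{α/2} + z_β)²/d² = 2(2.576 + 1.282)²/0.99² = 30.4 → 31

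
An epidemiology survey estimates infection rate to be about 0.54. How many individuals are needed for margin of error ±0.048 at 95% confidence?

n = z²p(1-p)/E² = 1.96²×0.54×0.46/0.048² = 414.2 → n = 415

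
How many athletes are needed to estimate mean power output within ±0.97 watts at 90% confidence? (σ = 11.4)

n = (z*σ/E)² = (1.645×11.4/0.97)² = 373.8 → n = 374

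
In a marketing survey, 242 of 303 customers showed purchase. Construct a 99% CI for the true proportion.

p̂ = 0.799. CI = p̂ ± z*√(p̂(1-p̂)/n) = (0.739, 0.858)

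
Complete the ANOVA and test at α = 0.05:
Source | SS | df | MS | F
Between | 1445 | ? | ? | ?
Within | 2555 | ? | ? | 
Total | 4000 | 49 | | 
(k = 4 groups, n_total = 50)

df_between = 3, df_within = 46. MS_between = 481.67, MS_within = 55.54. F = 8.672, F_crit ≈ 2.807. Reject H₀.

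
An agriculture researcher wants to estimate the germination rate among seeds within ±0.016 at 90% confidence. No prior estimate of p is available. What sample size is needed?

Conservative approach: use p = 0.5 (maximizes p(1-p) = 0.25). n = z²(0.25)/E² = 1.645²×0.25/0.016² = 2642.6 → n = 2643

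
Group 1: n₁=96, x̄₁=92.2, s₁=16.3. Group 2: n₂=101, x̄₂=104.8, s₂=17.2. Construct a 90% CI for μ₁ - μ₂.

Difference = -12.6. SE = √(16.3²/96 + 17.2²/101) = 2.387. CI = (-16.53, -8.67)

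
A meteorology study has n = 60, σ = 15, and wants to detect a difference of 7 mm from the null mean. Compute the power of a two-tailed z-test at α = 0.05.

SE = σ/√n = 15/√60 = 1.936. Non-centrality λ = d/SE = 7/1.936 = 3.615. Power ≈ Φ(λ - z_{α/2}) = Φ(3.615 - 1.96) = Φ(1.655) = 0.951.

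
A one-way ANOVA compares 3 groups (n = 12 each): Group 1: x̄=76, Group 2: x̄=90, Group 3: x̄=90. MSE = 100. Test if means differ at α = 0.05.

Grand mean = 85.33. SS_between = 1568.0, MS_between = 784.0. F = 7.84, F_crit ≈ 3.285. Reject H₀.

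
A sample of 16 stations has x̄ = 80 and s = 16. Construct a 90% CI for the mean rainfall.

CI = x̄ ± t*(s/√n) = 80 ± 1.753(16/√16) = (72.99, 87.01)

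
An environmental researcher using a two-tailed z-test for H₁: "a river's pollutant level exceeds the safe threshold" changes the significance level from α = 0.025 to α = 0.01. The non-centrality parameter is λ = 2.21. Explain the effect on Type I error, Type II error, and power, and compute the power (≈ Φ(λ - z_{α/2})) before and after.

Decreasing α from 0.025 to 0.01:
• Type I error rate decreases (α is the Type I rate by definition).
• Critical value moves from z_{α/2} = 2.241 to 2.576, so power = Φ(λ - z_{α/2}) goes from Φ(2.21 - 2.241) = 0.488 to Φ(2.21 - 2.576) = 0.357.
• Type II error rate β = 1 - power therefore increases (0.512 → 0.643).
Appropriate when false positives are costly — here, shutting down a compliant factory unnecessarily.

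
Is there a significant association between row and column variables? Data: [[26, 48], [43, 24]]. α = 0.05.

χ² = 11.87. df = 1, critical = 3.841. Reject H₀. Variables are dependent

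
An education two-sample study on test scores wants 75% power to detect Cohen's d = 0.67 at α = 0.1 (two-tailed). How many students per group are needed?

z_{α/2} = 1.645, z_β = Φ⁻¹(0.75) = 0.674. For medium effect (d = 0.67): n per group = 2(z_{α/2} + z_β)²/d² = 2(1.645 + 0.674)²/0.67² = 24.0 → 24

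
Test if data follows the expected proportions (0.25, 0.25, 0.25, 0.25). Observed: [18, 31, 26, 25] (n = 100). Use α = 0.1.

Expected: [25.0, 25.0, 25.0, 25.0]. χ² = 3.44. df = 3, critical = 6.251. Fail to reject H₀.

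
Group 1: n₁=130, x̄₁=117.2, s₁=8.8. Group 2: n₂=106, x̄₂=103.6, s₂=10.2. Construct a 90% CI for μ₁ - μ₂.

Difference = 13.6. SE = √(8.8²/130 + 10.2²/106) = 1.256. CI = (11.53, 15.67)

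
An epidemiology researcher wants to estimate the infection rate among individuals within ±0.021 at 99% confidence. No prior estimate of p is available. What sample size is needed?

Conservative approach: use p = 0.5 (maximizes p(1-p) = 0.25). n = z²(0.25)/E² = 2.576²×0.25/0.021² = 3761.8 → n = 3762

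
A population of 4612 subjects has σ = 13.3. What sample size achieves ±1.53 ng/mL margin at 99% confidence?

Without FPC: n₀ = (2.576×13.3/1.53)² = 501.432. With FPC: n = n₀N/(n₀+N-1) = 452.3 → n = 453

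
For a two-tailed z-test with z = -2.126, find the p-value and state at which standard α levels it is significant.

p = 2·P(Z > |-2.126|) = 2·(1 - Φ(2.126)) ≈ 0.0335. Significant at α = 0.1; Significant at α = 0.05.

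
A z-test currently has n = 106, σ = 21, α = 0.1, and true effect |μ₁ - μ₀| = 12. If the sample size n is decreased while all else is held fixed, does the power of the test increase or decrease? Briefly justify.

Power decreases: a smaller n inflates the standard error σ/√n, pulling the sampling distribution under H₁ back toward the critical value.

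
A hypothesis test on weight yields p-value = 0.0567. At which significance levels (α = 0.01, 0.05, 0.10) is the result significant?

p = 0.0567. Significant at: α = 0.1.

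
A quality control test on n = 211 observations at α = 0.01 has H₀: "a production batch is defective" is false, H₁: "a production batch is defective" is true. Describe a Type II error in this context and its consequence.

Type II error: failing to reject H₀ when it is false — concluding that a production batch is defective is not supported when in fact it is. Consequence: shipping a defective batch — faulty products reach customers.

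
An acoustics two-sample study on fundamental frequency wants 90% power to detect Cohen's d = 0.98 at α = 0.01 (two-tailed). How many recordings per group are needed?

z_{α/2} = 2.576, z_β = Φ⁻¹(0.9) = 1.282. For large effect (d = 0.98): n per group = 2(z_{α/2} + z_β)²/d² = 2(2.576 + 1.282)²/0.98² = 31.0 → 31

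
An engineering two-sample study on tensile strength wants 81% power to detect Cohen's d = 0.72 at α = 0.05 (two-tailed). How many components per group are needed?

z_{α/2} = 1.96, z_β = Φ⁻¹(0.81) = 0.878. For medium effect (d = 0.72): n per group = 2(z_{α/2} + z_β)²/d² = 2(1.96 + 0.878)²/0.72² = 31.1 → 32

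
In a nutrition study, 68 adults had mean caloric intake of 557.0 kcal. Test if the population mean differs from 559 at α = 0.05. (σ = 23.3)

z = (x̄ - μ₀)/(σ/√n) = (557.0 - 559)/(23.3/√68) = -0.708. Critical value: ±1.96. Since |-0.708| ≤ 1.96, Fail to reject H₀.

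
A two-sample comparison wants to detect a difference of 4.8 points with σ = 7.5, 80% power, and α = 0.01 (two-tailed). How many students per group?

n per group = 2(z_α/2 + z_β)²σ²/d² = 2×(2.576 + 0.84)²×7.5²/4.8² = 57.0 → n = 57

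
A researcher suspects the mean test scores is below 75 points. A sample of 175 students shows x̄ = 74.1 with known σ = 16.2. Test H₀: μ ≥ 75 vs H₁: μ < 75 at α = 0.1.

z = -0.735. Critical value: -1.28. Fail to reject H₀.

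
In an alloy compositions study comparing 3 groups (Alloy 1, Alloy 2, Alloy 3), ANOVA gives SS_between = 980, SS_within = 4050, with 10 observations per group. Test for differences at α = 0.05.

df_between = 2, df_within = 27. F = MS_between/MS_within = 490.0/150.0 = 3.267. F_crit ≈ 3.354. Fail to reject H₀.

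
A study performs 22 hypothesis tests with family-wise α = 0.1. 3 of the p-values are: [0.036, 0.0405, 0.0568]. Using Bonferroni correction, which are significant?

Bonferroni α = 0.1/22 = 0.00455. None of the given p-values are significant.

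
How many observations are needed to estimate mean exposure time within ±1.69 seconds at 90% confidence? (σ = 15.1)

n = (z*σ/E)² = (1.645×15.1/1.69)² = 216.03 → n = 217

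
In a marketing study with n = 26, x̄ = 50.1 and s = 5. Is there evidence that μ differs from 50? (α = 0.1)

t = (x̄ - μ₀)/(s/√n) = (50.1 - 50)/(5/√26) = 0.102. df = 25, critical t = ±1.708. Fail to reject H₀.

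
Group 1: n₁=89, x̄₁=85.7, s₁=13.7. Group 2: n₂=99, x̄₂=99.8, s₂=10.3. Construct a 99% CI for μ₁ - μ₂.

Difference = -14.1. SE = √(13.7²/89 + 10.3²/99) = 1.783. CI = (-18.69, -9.51)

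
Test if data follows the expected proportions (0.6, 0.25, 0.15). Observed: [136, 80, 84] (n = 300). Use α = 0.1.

Expected: [180.0, 75.0, 45.0]. χ² = 44.889. df = 2, critical = 4.605. Reject H₀.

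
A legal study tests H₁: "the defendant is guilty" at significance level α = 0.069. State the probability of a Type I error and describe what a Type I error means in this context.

P(Type I error) = α = 0.069. A Type I error is rejecting H₀ when H₀ is actually true (false positive) — here, concluding that the defendant is guilty when in fact this is not the case. Consequence: convicting an innocent person.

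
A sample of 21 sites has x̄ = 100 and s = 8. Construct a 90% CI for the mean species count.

CI = x̄ ± t*(s/√n) = 100 ± 1.725(8/√21) = (96.99, 103.01)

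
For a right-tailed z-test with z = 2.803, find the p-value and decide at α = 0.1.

p = P(Z > 2.803) = 1 - Φ(2.803) ≈ 0.0025. Since p < 0.1, reject H₀ (significant) at α = 0.1.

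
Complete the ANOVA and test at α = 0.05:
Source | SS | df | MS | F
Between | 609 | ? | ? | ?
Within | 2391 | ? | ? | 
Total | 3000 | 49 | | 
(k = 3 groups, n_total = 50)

df_between = 2, df_within = 47. MS_between = 304.5, MS_within = 50.87. F = 5.986, F_crit ≈ 3.195. Reject H₀.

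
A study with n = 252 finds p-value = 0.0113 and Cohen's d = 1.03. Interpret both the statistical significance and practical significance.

Statistically significant (p = 0.0113 < 0.05). Cohen's d = 1.03 indicates a large effect size. Both statistical and practical significance should be considered.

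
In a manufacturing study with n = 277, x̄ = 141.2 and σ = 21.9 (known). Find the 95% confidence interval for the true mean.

CI = x̄ ± z*(σ/√n) = 141.2 ± 1.96(21.9/√277) = 141.2 ± 2.58 = (138.62, 143.78)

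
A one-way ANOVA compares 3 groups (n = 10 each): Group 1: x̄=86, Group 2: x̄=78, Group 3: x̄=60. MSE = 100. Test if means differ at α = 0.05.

Grand mean = 74.67. SS_between = 3546.67, MS_between = 1773.33. F = 17.733, F_crit ≈ 3.354. Reject H₀.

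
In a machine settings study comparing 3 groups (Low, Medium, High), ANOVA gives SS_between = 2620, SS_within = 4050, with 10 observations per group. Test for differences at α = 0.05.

df_between = 2, df_within = 27. F = MS_between/MS_within = 1310.0/150.0 = 8.733. F_crit ≈ 3.354. Reject H₀. At least one mean differs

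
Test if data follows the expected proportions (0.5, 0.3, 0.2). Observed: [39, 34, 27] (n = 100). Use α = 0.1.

Expected: [50.0, 30.0, 20.0]. χ² = 5.403. df = 2, critical = 4.605. Reject H₀.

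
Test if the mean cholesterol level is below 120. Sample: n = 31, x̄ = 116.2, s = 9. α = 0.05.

t = (116.2 - 120)/(9/√31) = -2.351, df = 30. Critical t = -1.697. Reject H₀.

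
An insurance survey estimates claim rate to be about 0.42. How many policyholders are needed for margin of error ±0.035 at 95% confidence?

n = z²p(1-p)/E² = 1.96²×0.42×0.58/0.035² = 763.9 → n = 764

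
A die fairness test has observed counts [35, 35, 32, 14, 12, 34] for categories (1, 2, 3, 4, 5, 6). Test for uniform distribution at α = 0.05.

Expected = 27 each. χ² = Σ(O-E)²/E = 22.074. df = 5, critical value = 11.07. Reject H₀.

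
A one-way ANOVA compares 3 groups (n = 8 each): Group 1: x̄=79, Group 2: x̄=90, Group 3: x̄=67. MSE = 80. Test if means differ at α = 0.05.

Grand mean = 78.67. SS_between = 2117.33, MS_between = 1058.67. F = 13.233, F_crit ≈ 3.467. Reject H₀.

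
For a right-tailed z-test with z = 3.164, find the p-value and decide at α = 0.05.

p = P(Z > 3.164) = 1 - Φ(3.164) ≈ 0.0008. Since p < 0.05, reject H₀ (significant) at α = 0.05.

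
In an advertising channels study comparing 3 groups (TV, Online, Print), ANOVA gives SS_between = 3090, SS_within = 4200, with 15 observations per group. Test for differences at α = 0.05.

df_between = 2, df_within = 42. F = MS_between/MS_within = 1545.0/100.0 = 15.45. F_crit ≈ 3.22. Reject H₀. At least one mean differs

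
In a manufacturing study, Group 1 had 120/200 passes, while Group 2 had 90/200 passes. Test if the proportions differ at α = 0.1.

p̂₁ = 0.6, p̂₂ = 0.45, pooled p̂ = 0.525. z = 3.004. Critical: ±1.645. Reject H₀.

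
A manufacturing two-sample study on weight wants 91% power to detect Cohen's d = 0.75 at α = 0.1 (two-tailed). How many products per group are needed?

z_{α/2} = 1.645, z_β = Φ⁻¹(0.91) = 1.341. For medium effect (d = 0.75): n per group = 2(z_{α/2} + z_β)²/d² = 2(1.645 + 1.341)²/0.75² = 31.7 → 32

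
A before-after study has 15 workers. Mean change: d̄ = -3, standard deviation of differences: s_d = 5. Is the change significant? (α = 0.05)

t = d̄/(s_d/√n) = -3/(5/√15) = -2.324. df = 14, critical t = ±2.145. Reject H₀.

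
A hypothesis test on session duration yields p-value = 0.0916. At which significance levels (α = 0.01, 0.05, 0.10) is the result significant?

p = 0.0916. Significant at: α = 0.1.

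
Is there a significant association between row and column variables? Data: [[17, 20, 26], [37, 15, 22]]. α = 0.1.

χ² = 7.621. df = 2, critical = 4.605. Reject H₀. Variables are dependent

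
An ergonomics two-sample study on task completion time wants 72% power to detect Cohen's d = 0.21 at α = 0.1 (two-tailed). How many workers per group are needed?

z_{α/2} = 1.645, z_β = Φ⁻¹(0.72) = 0.583. For small effect (d = 0.21): n per group = 2(z_{α/2} + z_β)²/d² = 2(1.645 + 0.583)²/0.21² = 225.1 → 226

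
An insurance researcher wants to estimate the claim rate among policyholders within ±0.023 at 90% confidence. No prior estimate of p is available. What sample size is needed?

Conservative approach: use p = 0.5 (maximizes p(1-p) = 0.25). n = z²(0.25)/E² = 1.645²×0.25/0.023² = 1278.8 → n = 1279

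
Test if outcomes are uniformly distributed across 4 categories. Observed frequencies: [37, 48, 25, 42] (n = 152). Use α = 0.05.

Expected = 38 each. χ² = Σ(O-E)²/E = 7.526. df = 3, critical value = 7.815. Fail to reject H₀.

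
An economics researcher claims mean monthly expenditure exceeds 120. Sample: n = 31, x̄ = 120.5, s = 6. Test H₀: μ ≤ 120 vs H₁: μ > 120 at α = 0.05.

t = (120.5 - 120)/(6/√31) = 0.464, df = 30. Critical t = 1.697. Fail to reject H₀.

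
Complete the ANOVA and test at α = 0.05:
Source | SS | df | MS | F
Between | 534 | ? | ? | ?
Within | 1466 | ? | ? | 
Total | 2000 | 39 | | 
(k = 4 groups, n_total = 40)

df_between = 3, df_within = 36. MS_between = 178.0, MS_within = 40.72. F = 4.371, F_crit ≈ 2.866. Reject H₀.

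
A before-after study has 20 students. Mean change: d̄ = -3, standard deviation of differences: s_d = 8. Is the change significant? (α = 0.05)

t = d̄/(s_d/√n) = -3/(8/√20) = -1.677. df = 19, critical t = ±2.093. Fail to reject H₀.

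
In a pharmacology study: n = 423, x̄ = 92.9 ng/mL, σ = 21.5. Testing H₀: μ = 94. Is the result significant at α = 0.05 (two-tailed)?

z = (92.9 - 94)/(21.5/√423) = -1.052. Since |z| ≤ 1.96, not significant at α = 0.05.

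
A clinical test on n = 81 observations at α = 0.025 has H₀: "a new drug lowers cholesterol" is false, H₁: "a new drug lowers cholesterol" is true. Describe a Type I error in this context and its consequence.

Type I error: rejecting H₀ when it is true — concluding that a new drug lowers cholesterol when in fact it is not. Consequence: approving an ineffective drug — patients take a useless medication and may skip effective alternatives.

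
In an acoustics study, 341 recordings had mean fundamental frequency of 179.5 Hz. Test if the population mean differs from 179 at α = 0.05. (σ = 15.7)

z = (x̄ - μ₀)/(σ/√n) = (179.5 - 179)/(15.7/√341) = 0.588. Critical value: ±1.96. Since |0.588| ≤ 1.96, Fail to reject H₀.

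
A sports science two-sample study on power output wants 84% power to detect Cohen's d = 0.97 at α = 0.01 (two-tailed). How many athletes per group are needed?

z_{α/2} = 2.576, z_β = Φ⁻¹(0.84) = 0.994. For large effect (d = 0.97): n per group = 2(z_{α/2} + z_β)²/d² = 2(2.576 + 0.994)²/0.97² = 27.1 → 28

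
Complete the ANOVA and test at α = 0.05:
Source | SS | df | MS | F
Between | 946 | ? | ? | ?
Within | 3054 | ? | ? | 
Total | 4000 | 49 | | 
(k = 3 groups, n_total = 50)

df_between = 2, df_within = 47. MS_between = 473.0, MS_within = 64.98. F = 7.279, F_crit ≈ 3.195. Reject H₀.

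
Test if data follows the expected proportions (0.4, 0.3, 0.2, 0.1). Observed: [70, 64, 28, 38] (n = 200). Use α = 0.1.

Expected: [80.0, 60.0, 40.0, 20.0]. χ² = 21.317. df = 3, critical = 6.251. Reject H₀.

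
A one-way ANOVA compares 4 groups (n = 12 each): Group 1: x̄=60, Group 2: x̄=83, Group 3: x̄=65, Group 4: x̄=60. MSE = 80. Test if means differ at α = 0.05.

Grand mean = 67.0. SS_between = 4296.0, MS_between = 1432.0. F = 17.9, F_crit ≈ 2.816. Reject H₀.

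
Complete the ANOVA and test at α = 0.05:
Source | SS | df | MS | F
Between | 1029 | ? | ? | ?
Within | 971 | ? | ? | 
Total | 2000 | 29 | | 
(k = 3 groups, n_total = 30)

df_between = 2, df_within = 27. MS_between = 514.5, MS_within = 35.96. F = 14.306, F_crit ≈ 3.354. Reject H₀.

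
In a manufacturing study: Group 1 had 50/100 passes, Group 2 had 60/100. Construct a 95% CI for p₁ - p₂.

p̂₁ = 0.5, p̂₂ = 0.6. Difference = -0.1. CI = (-0.237, 0.037)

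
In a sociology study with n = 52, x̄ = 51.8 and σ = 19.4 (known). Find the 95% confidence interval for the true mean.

CI = x̄ ± z*(σ/√n) = 51.8 ± 1.96(19.4/√52) = 51.8 ± 5.27 = (46.53, 57.07)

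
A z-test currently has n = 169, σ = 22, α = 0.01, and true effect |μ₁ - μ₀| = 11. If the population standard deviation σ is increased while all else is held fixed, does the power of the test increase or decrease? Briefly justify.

Power decreases: a larger σ inflates the standard error σ/√n, pulling the sampling distribution under H₁ back toward the critical value.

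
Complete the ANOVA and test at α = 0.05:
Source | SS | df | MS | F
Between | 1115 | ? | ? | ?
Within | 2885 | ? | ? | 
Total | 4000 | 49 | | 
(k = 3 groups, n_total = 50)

df_between = 2, df_within = 47. MS_between = 557.5, MS_within = 61.38. F = 9.082, F_crit ≈ 3.195. Reject H₀.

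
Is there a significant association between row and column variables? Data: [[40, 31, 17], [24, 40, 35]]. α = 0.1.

χ² = 10.762. df = 2, critical = 4.605. Reject H₀. Variables are dependent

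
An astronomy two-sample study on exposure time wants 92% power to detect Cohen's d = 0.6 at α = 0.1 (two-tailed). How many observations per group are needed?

z_{α/2} = 1.645, z_β = Φ⁻¹(0.92) = 1.405. For medium effect (d = 0.6): n per group = 2(z_{α/2} + z_β)²/d² = 2(1.645 + 1.405)²/0.6² = 51.7 → 52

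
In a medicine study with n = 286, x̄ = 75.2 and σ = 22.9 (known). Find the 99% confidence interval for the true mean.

CI = x̄ ± z*(σ/√n) = 75.2 ± 2.576(22.9/√286) = 75.2 ± 3.49 = (71.71, 78.69)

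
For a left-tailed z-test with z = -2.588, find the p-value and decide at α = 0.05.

p = P(Z < -2.588) = Φ(-2.588) ≈ 0.0048. Since p < 0.05, reject H₀ (significant) at α = 0.05.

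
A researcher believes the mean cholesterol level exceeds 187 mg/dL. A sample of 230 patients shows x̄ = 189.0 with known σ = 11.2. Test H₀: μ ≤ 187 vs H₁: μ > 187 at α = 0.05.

z = 2.708. Critical value: 1.645. Reject H₀.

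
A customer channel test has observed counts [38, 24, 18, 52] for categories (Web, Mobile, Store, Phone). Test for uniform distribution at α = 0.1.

Expected = 33 each. χ² = Σ(O-E)²/E = 20.97. df = 3, critical value = 6.251. Reject H₀.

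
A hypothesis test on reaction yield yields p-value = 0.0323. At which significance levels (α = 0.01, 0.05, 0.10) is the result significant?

p = 0.0323. Significant at: α = 0.05, 0.1.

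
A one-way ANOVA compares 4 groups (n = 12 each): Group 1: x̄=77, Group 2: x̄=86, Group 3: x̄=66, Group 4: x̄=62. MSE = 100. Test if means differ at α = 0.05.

Grand mean = 72.75. SS_between = 4257.0, MS_between = 1419.0. F = 14.19, F_crit ≈ 2.816. Reject H₀.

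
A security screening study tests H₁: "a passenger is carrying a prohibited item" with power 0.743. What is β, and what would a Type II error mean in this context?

β = 1 - power = 1 - 0.743 = 0.257. A Type II error is failing to reject H₀ when H₀ is false (false negative) — here, failing to conclude that a passenger is carrying a prohibited item when in fact it is true. Consequence: letting a prohibited item through — security breach.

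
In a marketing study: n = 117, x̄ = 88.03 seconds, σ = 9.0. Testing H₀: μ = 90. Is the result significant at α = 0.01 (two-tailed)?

z = (88.03 - 90)/(9.0/√117) = -2.368. Since |z| ≤ 2.576, not significant at α = 0.01.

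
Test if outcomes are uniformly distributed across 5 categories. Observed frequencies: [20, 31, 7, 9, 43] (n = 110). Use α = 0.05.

Expected = 22 each. χ² = Σ(O-E)²/E = 41.818. df = 4, critical value = 9.488. Reject H₀.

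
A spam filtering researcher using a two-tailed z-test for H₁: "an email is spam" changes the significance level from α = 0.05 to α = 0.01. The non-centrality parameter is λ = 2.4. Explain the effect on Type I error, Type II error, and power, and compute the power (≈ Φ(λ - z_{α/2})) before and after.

Decreasing α from 0.05 to 0.01:
• Type I error rate decreases (α is the Type I rate by definition).
• Critical value moves from z_{α/2} = 1.96 to 2.576, so power = Φ(λ - z_{α/2}) goes from Φ(2.4 - 1.96) = 0.67 to Φ(2.4 - 2.576) = 0.43.
• Type II error rate β = 1 - power therefore increases (0.33 → 0.57).
Appropriate when false positives are costly — here, a legitimate email is sent to the spam folder and the user misses it.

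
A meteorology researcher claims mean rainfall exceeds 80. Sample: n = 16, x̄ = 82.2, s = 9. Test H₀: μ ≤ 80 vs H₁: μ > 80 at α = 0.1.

t = (82.2 - 80)/(9/√16) = 0.978, df = 15. Critical t = 1.341. Fail to reject H₀.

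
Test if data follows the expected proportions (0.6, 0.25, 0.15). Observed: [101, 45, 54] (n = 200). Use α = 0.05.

Expected: [120.0, 50.0, 30.0]. χ² = 22.708. df = 2, critical = 5.991. Reject H₀.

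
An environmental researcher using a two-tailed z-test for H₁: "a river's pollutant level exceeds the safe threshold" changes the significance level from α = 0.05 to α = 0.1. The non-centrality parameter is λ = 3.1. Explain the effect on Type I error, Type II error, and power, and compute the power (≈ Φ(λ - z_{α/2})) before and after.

Increasing α from 0.05 to 0.1:
• Type I error rate increases (α is the Type I rate by definition).
• Critical value moves from z_{α/2} = 1.96 to 1.645, so power = Φ(λ - z_{α/2}) goes from Φ(3.1 - 1.96) = 0.873 to Φ(3.1 - 1.645) = 0.927.
• Type II error rate β = 1 - power therefore decreases (0.127 → 0.073).
Appropriate when false negatives are costly — here, allowing unsafe pollution to continue.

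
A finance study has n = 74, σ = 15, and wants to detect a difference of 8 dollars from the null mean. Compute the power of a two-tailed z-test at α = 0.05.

SE = σ/√n = 15/√74 = 1.744. Non-centrality λ = d/SE = 8/1.744 = 4.588. Power ≈ Φ(λ - z_{α/2}) = Φ(4.588 - 1.96) = Φ(2.628) = 0.996.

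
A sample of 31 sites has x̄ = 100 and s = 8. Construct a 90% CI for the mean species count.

CI = x̄ ± t*(s/√n) = 100 ± 1.697(8/√31) = (97.56, 102.44)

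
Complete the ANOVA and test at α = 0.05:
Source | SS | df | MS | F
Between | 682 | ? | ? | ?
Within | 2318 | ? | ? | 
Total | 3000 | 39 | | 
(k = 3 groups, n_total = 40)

df_between = 2, df_within = 37. MS_between = 341.0, MS_within = 62.65. F = 5.443, F_crit ≈ 3.252. Reject H₀.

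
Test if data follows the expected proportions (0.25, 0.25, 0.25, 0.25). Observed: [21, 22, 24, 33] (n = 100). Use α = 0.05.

Expected: [25.0, 25.0, 25.0, 25.0]. χ² = 3.6. df = 3, critical = 7.815. Fail to reject H₀.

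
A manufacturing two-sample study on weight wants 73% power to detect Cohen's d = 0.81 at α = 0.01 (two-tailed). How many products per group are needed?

z_{α/2} = 2.576, z_β = Φ⁻¹(0.73) = 0.613. For large effect (d = 0.81): n per group = 2(z_{α/2} + z_β)²/d² = 2(2.576 + 0.613)²/0.81² = 31.001 → 32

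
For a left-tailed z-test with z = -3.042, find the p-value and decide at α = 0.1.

p = P(Z < -3.042) = Φ(-3.042) ≈ 0.0012. Since p < 0.1, reject H₀ (significant) at α = 0.1.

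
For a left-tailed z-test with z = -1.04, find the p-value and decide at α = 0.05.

p = P(Z < -1.04) = Φ(-1.04) ≈ 0.1492. Since p ≥ 0.05, fail to reject H₀ (not significant) at α = 0.05.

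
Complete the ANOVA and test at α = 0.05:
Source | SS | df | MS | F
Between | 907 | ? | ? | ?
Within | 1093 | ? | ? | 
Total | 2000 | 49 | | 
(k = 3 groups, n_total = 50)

df_between = 2, df_within = 47. MS_between = 453.5, MS_within = 23.26. F = 19.501, F_crit ≈ 3.195. Reject H₀.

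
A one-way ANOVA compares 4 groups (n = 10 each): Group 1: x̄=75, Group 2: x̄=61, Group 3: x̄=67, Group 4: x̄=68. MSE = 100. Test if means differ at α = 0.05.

Grand mean = 67.75. SS_between = 987.5, MS_between = 329.17. F = 3.292, F_crit ≈ 2.866. Reject H₀.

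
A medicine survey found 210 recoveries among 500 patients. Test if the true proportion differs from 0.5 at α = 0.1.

p̂ = 0.42, p₀ = 0.5. z = (p̂ - p₀)/√(p₀(1-p₀)/n) = -3.578. Critical: ±1.645. Reject H₀.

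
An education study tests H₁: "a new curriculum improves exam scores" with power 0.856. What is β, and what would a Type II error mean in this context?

β = 1 - power = 1 - 0.856 = 0.144. A Type II error is failing to reject H₀ when H₀ is false (false negative) — here, failing to conclude that a new curriculum improves exam scores when in fact it is true. Consequence: keeping the old curriculum when the new one would have helped students.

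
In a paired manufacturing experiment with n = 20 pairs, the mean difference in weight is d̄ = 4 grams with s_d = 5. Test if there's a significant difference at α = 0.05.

t = d̄/(s_d/√n) = 4/(5/√20) = 3.578. df = 19, critical t = ±2.093. Reject H₀.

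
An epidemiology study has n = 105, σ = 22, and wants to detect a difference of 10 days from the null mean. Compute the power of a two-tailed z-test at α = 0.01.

SE = σ/√n = 22/√105 = 2.147. Non-centrality λ = d/SE = 10/2.147 = 4.658. Power ≈ Φ(λ - z_{α/2}) = Φ(4.658 - 2.576) = Φ(2.082) = 0.981.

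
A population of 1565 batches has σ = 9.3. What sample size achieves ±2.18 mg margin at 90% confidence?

Without FPC: n₀ = (1.645×9.3/2.18)² = 49.248. With FPC: n = n₀N/(n₀+N-1) = 47.8 → n = 48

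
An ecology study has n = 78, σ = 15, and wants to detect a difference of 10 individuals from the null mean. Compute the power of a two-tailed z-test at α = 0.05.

SE = σ/√n = 15/√78 = 1.698. Non-centrality λ = d/SE = 10/1.698 = 5.888. Power ≈ Φ(λ - z_{α/2}) = Φ(5.888 - 1.96) = Φ(3.928) = 1.0.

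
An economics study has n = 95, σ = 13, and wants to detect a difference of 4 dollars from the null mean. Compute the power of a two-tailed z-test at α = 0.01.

SE = σ/√n = 13/√95 = 1.334. Non-centrality λ = d/SE = 4/1.334 = 2.999. Power ≈ Φ(λ - z_{α/2}) = Φ(2.999 - 2.576) = Φ(0.423) = 0.664.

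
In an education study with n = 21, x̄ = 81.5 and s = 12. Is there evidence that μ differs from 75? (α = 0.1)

t = (x̄ - μ₀)/(s/√n) = (81.5 - 75)/(12/√21) = 2.482. df = 20, critical t = ±1.725. Reject H₀.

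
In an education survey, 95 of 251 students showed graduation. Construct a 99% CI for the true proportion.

p̂ = 0.378. CI = p̂ ± z*√(p̂(1-p̂)/n) = (0.3, 0.457)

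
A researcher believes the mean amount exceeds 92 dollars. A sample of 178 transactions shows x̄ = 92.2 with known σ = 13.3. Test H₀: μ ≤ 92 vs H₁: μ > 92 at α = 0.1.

z = 0.201. Critical value: 1.28. Fail to reject H₀.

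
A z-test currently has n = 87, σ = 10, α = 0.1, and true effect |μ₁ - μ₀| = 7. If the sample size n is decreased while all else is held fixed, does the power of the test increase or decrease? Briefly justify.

Power decreases: a smaller n inflates the standard error σ/√n, pulling the sampling distribution under H₁ back toward the critical value.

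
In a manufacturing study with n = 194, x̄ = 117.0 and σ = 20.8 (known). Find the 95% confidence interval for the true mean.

CI = x̄ ± z*(σ/√n) = 117.0 ± 1.96(20.8/√194) = 117.0 ± 2.93 = (114.07, 119.93)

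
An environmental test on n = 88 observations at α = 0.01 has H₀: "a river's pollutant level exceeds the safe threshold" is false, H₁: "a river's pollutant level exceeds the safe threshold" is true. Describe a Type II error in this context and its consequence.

Type II error: failing to reject H₀ when it is false — concluding that a river's pollutant level exceeds the safe threshold is not supported when in fact it is. Consequence: allowing unsafe pollution to continue.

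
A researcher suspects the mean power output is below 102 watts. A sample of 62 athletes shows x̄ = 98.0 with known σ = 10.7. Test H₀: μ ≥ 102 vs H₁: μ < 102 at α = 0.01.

z = -2.944. Critical value: -2.33. Reject H₀.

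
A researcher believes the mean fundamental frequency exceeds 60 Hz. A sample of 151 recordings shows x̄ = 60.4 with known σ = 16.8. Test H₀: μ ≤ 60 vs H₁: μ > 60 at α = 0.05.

z = 0.293. Critical value: 1.645. Fail to reject H₀.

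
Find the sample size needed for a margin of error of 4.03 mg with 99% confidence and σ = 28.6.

n = (z*σ/E)² = (2.576×28.6/4.03)² = 334.2 → n = 335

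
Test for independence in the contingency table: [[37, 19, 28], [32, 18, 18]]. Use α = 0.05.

χ² = 0.889. df = 2, critical = 5.991. Fail to reject H₀. No evidence of dependence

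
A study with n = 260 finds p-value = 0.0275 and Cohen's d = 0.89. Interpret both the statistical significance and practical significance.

Statistically significant (p = 0.0275 < 0.05). Cohen's d = 0.89 indicates a large effect size. Both statistical and practical significance should be considered.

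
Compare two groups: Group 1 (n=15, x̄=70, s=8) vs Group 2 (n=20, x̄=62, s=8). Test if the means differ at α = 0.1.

Pooled sp = 8.0. t = 2.928, df = 33. Critical t = ±1.692. Reject H₀.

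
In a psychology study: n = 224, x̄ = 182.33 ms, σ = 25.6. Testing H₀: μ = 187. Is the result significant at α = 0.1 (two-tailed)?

z = (182.33 - 187)/(25.6/√224) = -2.73. Since |z| > 1.645, significant at α = 0.1.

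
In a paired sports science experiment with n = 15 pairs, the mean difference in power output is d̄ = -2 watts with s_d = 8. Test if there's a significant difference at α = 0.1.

t = d̄/(s_d/√n) = -2/(8/√15) = -0.968. df = 14, critical t = ±1.761. Fail to reject H₀.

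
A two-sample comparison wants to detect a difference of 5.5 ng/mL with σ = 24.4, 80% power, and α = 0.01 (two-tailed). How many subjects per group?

n per group = 2(z_α/2 + z_β)²σ²/d² = 2×(2.576 + 0.84)²×24.4²/5.5² = 459.3 → n = 460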